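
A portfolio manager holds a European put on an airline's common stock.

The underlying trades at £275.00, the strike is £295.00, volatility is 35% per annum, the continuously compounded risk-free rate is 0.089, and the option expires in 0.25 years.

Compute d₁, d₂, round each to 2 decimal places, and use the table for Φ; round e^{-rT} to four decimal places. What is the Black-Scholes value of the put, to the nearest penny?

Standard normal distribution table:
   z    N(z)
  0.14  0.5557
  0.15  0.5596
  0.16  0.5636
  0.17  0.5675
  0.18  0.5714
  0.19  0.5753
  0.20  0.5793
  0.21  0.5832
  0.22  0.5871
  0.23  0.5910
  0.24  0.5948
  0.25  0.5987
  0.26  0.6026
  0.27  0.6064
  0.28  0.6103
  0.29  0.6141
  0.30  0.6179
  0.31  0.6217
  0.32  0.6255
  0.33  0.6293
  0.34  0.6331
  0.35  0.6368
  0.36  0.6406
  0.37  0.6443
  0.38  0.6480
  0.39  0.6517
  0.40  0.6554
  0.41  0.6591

£26.61

T = 0.25;  σ√T = 0.1750
d₁ = [ln(275/295) + (0.089 + 0.35²/2)·0.25] / 0.1750 = [-0.0702 + 0.0376] / 0.1750 = -0.1865 → -0.19
d₂ = d₁ − σ√T = -0.1865 − 0.1750 = -0.3615 → -0.36
exp(−rT) = exp(−0.089·0.25) = 0.9780
P = 295·0.9780·N(0.36) − 275·N(0.19) = 295·0.9780·0.6406 − 275·0.5753 = 184.8195 − 158.2075 = 26.6120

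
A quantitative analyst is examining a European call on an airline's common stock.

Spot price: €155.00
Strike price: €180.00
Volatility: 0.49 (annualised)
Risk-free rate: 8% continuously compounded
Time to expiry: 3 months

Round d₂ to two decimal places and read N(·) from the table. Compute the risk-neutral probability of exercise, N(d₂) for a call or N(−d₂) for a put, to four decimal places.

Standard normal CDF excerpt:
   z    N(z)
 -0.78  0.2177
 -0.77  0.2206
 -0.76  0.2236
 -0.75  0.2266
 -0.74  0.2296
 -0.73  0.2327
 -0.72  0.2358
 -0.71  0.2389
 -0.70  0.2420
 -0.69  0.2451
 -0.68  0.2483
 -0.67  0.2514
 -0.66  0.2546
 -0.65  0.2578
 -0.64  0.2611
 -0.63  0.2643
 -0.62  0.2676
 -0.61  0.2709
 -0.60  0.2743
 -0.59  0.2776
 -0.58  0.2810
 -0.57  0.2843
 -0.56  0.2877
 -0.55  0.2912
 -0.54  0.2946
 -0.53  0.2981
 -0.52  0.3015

0.2578

σ√T = 0.49·√0.25 = 0.2450
ln(S/K) + (r + σ²/2)T = ln(155/180) + (0.08 + 0.49²/2)·0.25 = -0.1495 + 0.0500 = -0.0995
d₁ = -0.0995 / 0.2450 = -0.4062 ⇒ -0.41
d₂ = d₁ − σ√T = -0.4062 − 0.2450 = -0.6512 ⇒ -0.65
Risk-neutral Pr[S_T > K] = N(d₂) = N(-0.65) = 0.2578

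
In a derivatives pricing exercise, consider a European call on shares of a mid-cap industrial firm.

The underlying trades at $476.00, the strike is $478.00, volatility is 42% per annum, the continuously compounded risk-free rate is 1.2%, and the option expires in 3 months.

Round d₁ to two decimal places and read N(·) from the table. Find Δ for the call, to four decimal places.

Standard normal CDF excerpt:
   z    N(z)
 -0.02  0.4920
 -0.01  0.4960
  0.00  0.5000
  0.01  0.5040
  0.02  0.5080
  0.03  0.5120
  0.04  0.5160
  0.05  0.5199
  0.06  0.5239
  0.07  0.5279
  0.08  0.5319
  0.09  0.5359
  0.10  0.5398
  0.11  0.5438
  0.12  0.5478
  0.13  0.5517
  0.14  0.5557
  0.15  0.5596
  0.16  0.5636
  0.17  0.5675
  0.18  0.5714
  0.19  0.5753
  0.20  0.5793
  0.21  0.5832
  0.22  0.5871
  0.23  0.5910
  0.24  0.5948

σ√T = 0.42 × 0.5000 = 0.2100
d₁ = [ln(476/478) + (0.012 + ½·0.42²)·0.25] / (σ√T) = (-0.0042 + 0.0250) / 0.2100 = 0.0993 ⇒ 0.10
N(d₁) = N(0.10) = 0.5398
Δ_call = N(d₁) = 0.5398

0.5398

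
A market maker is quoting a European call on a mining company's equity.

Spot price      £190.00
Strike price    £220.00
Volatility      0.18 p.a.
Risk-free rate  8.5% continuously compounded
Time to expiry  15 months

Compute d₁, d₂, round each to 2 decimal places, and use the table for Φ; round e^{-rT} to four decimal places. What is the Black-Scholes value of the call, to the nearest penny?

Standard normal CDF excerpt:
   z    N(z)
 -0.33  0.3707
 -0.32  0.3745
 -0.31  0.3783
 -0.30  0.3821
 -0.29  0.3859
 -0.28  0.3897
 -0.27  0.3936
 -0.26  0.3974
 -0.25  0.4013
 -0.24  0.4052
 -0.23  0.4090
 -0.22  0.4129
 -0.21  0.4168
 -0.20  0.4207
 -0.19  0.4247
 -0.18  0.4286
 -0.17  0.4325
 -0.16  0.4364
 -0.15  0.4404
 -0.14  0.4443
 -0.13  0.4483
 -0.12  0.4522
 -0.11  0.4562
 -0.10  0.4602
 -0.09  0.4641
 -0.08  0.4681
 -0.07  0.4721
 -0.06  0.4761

£11.85

σ√T = 0.18 × 1.1180 = 0.2012
d₁ = [ln(190/220) + (0.085 + ½·0.18²)·1.25] / (σ√T) = (-0.1466 + 0.1265) / 0.2012 = -0.0999 → -0.10
d₂ = -0.0999 − 0.2012 = -0.3011 → -0.30
e^(−rT) = e^(−0.085·1.25) = 0.8992
N(d₁) = N(-0.10) = 0.4602;  N(d₂) = N(-0.30) = 0.3821
C = 190·0.4602 − 220·0.8992·0.3821 = 87.4380 − 75.5886 = 11.8494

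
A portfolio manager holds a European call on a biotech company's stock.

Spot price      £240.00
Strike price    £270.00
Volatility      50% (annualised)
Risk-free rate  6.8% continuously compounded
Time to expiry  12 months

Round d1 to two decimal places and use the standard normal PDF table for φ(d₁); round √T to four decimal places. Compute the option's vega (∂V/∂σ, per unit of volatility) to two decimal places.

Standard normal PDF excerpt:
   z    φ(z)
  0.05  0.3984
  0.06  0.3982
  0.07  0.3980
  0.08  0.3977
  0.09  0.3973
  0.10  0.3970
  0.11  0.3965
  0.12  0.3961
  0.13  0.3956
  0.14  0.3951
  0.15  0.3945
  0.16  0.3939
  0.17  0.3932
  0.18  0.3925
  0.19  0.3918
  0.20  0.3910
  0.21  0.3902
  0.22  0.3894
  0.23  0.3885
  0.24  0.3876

94.68

σ√T = 0.5·√1 = 0.5000
ln(S/K) + (r + σ²/2)T = ln(240/270) + (0.068 + 0.5²/2)·1 = -0.1178 + 0.1930 = 0.0752
d₁ = 0.0752 / 0.5000 = 0.1504 which rounds to 0.15
√T = √1 = 1.0000
φ(d₁) = φ(0.15) = 0.3945
vega = S·φ(d₁)·√T = 240·0.3945·1.0000 = 94.6800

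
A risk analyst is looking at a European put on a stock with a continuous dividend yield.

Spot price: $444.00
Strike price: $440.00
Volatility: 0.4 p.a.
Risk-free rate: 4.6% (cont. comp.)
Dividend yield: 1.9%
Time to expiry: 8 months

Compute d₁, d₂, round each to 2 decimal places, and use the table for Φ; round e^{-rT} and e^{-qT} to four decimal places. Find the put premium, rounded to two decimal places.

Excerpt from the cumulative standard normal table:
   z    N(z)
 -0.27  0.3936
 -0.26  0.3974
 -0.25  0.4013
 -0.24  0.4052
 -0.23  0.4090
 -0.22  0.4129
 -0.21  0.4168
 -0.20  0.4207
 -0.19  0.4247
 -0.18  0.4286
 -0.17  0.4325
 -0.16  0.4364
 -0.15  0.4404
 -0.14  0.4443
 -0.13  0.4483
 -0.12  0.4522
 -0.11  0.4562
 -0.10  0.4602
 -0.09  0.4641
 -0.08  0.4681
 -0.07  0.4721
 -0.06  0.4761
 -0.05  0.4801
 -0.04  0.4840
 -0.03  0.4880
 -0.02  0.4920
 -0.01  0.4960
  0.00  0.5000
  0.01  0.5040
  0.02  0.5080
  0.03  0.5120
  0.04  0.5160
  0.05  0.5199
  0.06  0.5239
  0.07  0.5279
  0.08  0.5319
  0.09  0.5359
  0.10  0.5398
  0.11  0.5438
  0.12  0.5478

$51.04

T = 0.6667;  σ√T = 0.3266
d₁ = [ln(444/440) + (0.046 − 0.019 + 0.4²/2)·0.6667] / 0.3266 = [0.0090 + 0.0713] / 0.3266 = 0.2461 ≈ 0.25
d₂ = d₁ − σ√T = 0.2461 − 0.3266 = -0.0805 ≈ -0.08
exp(−qT) = exp(−0.019·0.6667) = 0.9874;  exp(−rT) = exp(−0.046·0.6667) = 0.9698
N(−d₂) = N(0.08) = 0.5319;  N(−d₁) = N(-0.25) = 0.4013
P = 440·0.9698·0.5319 − 444·0.9874·0.4013 = 226.9681 − 175.9322 = 51.0359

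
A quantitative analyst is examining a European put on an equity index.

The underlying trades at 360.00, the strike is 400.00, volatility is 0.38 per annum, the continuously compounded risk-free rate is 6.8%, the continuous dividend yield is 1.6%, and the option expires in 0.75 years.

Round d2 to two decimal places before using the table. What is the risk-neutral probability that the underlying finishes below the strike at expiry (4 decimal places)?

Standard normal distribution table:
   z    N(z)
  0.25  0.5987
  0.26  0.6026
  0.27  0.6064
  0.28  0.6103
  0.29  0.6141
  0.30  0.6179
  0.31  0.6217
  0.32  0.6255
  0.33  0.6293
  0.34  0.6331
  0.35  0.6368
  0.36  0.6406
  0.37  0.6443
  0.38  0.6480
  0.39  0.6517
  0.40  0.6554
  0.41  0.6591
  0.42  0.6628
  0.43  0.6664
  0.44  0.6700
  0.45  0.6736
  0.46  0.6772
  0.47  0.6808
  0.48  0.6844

σ√T = 0.38·√0.75 = 0.3291
ln(S/K) + (r − q + σ²/2)T = ln(360/400) + (0.068 − 0.016 + 0.38²/2)·0.75 = -0.1054 + 0.0932 = -0.0122
d₁ = -0.0122 / 0.3291 = -0.0371 → -0.04
d₂ = d₁ − σ√T = -0.0371 − 0.3291 = -0.3662 → -0.37
Pr(exercise) under Q = N(−d₂) = N(0.37) = 0.6443

0.6443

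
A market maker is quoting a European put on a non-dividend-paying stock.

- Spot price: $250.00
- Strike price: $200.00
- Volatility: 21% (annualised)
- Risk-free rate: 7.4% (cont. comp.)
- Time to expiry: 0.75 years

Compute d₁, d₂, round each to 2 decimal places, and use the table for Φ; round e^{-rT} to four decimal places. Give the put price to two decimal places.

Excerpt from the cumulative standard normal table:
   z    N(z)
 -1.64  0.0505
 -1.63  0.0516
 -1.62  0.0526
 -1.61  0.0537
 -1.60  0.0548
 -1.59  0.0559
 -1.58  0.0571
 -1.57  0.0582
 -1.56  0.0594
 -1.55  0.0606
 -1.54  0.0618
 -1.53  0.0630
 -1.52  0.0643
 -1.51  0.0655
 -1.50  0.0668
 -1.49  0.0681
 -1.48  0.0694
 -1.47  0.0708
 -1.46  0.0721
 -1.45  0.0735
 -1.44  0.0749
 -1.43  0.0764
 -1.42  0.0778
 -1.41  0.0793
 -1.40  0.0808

σ√T = 0.21 × 0.8660 = 0.1819
d₁ = [ln(250/200) + (0.074 + 0.21²/2)·0.75] / 0.1819 = [0.2231 + 0.0720] / 0.1819 = 1.6231 ≈ 1.62
d₂ = d₁ − σ√T = 1.6231 − 0.1819 = 1.4412 ≈ 1.44
exp(−rT) = exp(−0.074·0.75) = 0.9460
N(−d₂) = N(-1.44) = 0.0749;  N(−d₁) = N(-1.62) = 0.0526
P = 200·0.9460·0.0749 − 250·0.0526 = 14.1711 − 13.1500 = 1.0211

$1.02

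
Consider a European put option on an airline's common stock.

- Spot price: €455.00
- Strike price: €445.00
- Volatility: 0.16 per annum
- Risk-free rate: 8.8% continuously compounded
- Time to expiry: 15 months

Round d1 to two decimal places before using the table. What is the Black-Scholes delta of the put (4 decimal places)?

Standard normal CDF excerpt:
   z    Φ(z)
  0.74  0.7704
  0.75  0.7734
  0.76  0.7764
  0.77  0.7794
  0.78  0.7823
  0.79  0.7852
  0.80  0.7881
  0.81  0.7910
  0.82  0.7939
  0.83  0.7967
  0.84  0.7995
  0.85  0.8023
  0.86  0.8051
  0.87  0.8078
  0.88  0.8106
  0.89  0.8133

-0.2033

σ√T = 0.16·√1.25 = 0.1789
ln(S/K) + (r + σ²/2)T = ln(455/445) + (0.088 + 0.16²/2)·1.25 = 0.0222 + 0.1260 = 0.1482
d₁ = 0.1482 / 0.1789 = 0.8286 ≈ 0.83
N(d₁) = N(0.83) = 0.7967
Δ_put = N(d₁) − 1 = 0.7967 − 1 = -0.2033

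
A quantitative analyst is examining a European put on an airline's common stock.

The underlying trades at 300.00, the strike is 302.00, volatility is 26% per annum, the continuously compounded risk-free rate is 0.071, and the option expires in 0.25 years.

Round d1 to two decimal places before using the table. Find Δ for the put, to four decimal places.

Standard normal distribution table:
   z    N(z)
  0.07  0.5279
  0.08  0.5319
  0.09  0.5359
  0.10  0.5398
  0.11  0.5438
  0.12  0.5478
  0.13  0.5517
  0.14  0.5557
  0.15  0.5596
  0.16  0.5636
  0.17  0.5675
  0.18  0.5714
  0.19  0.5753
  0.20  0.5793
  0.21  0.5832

σ√T = 0.26·√0.25 = 0.1300
d₁ = [ln(300/302) + (0.071 + 0.26²/2)·0.25] / 0.1300 = [-0.0066 + 0.0262] / 0.1300 = 0.1504 which rounds to 0.15
N(d₁) = N(0.15) = 0.5596
Δ_put = N(d₁) − 1 = 0.5596 − 1 = -0.4404

-0.4404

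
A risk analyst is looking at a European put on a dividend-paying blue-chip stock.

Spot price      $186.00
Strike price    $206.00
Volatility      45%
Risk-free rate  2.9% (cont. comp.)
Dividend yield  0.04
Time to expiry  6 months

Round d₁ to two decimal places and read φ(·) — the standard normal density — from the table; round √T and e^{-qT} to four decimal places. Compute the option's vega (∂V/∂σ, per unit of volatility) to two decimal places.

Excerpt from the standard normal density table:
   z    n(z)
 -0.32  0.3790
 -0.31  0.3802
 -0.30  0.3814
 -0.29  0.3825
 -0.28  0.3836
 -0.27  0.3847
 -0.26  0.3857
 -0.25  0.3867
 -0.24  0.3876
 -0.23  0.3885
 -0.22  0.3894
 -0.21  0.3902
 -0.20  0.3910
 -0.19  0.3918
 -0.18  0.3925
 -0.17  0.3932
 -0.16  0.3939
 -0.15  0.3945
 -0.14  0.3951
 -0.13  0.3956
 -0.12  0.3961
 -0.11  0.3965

50.60

T = 0.5;  σ√T = 0.3182
ln(S/K) + (r − q + σ²/2)T = ln(186/206) + (0.029 − 0.04 + 0.45²/2)·0.5 = -0.1021 + 0.0451 = -0.0570
d₁ = -0.0570 / 0.3182 = -0.1791 ⇒ -0.18
√T = √0.5 = 0.7071
φ(d₁) = φ(-0.18) = 0.3925
e^(−qT) = e^(−0.04·0.5) = 0.9802
vega = S·e^(−qT)·φ(d₁)·√T = 186·0.9802·0.3925·0.7071 = 50.5997
(The call has the same vega.)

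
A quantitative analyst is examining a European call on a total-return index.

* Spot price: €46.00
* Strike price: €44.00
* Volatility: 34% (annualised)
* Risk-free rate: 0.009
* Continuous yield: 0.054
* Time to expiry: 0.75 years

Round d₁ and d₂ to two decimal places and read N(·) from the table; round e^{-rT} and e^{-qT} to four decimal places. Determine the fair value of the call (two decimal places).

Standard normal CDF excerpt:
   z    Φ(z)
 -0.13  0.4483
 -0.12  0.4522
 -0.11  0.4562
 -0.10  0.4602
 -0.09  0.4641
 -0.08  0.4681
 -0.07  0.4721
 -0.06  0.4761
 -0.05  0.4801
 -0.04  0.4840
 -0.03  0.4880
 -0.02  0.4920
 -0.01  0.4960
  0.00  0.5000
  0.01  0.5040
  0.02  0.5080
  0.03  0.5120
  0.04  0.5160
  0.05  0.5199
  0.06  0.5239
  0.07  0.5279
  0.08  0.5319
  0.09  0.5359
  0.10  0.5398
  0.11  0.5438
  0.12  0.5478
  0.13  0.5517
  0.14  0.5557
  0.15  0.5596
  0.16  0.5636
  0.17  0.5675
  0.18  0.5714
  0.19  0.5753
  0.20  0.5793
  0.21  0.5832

σ√T = 0.34·√0.75 = 0.2944
ln(S/K) + (r − q + σ²/2)T = ln(46/44) + (0.009 − 0.054 + 0.34²/2)·0.75 = 0.0445 + 0.0096 = 0.0541
d₁ = 0.0541 / 0.2944 = 0.1836 → 0.18
d₂ = d₁ − σ√T = 0.1836 − 0.2944 = -0.1109 → -0.11
e^(−qT) = e^(−0.054·0.75) = 0.9603;  e^(−rT) = e^(−0.009·0.75) = 0.9933
N(d₁) = N(0.18) = 0.5714;  N(d₂) = N(-0.11) = 0.4562
C = 46·0.9603·0.5714 − 44·0.9933·0.4562 = 25.2409 − 19.9383 = 5.3026

€5.30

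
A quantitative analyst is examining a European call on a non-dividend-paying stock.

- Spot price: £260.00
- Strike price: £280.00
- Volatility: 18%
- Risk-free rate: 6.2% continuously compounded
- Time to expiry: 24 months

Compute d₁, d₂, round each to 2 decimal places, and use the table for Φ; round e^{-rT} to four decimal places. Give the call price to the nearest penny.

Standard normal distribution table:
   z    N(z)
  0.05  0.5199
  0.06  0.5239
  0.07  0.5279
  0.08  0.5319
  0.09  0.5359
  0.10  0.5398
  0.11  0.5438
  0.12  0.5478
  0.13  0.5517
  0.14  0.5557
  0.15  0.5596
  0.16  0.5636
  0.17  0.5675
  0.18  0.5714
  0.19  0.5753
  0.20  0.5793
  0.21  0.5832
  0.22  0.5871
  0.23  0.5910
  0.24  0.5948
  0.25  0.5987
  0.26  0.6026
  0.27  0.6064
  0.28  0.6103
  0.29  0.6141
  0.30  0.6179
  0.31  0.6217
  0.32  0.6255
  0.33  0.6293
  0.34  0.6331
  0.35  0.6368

σ√T = 0.18 × 1.4142 = 0.2546
d₁ = [ln(260/280) + (0.062 + 0.18²/2)·2] / 0.2546 = [-0.0741 + 0.1564] / 0.2546 = 0.3233 ⇒ 0.32
d₂ = d₁ − σ√T = 0.3233 − 0.2546 = 0.0687 ⇒ 0.07
exp(−rT) = exp(−0.062·2) = 0.8834
N(d₁) = N(0.32) = 0.6255;  N(d₂) = N(0.07) = 0.5279
C = 260·0.6255 − 280·0.8834·0.5279 = 162.6300 − 130.5771 = 32.0529

£32.05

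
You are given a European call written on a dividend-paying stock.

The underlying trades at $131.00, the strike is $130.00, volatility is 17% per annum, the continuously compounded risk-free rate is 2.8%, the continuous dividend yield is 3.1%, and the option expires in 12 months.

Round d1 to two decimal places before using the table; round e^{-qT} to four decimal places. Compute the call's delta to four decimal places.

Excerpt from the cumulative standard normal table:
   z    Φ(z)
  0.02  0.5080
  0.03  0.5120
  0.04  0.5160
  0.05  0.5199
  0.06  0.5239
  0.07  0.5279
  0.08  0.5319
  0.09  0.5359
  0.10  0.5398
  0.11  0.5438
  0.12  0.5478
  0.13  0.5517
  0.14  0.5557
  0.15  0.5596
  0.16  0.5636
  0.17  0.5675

0.5272

σ√T = 0.17 × 1.0000 = 0.1700
d₁ = [ln(131/130) + (0.028 − 0.031 + 0.17²/2)·1] / 0.1700 = [0.0077 + 0.0115] / 0.1700 = 0.1124 → 0.11
N(d₁) = N(0.11) = 0.5438
Δ_call = exp(−qT)·N(d₁) = 0.9695·0.5438 = 0.5272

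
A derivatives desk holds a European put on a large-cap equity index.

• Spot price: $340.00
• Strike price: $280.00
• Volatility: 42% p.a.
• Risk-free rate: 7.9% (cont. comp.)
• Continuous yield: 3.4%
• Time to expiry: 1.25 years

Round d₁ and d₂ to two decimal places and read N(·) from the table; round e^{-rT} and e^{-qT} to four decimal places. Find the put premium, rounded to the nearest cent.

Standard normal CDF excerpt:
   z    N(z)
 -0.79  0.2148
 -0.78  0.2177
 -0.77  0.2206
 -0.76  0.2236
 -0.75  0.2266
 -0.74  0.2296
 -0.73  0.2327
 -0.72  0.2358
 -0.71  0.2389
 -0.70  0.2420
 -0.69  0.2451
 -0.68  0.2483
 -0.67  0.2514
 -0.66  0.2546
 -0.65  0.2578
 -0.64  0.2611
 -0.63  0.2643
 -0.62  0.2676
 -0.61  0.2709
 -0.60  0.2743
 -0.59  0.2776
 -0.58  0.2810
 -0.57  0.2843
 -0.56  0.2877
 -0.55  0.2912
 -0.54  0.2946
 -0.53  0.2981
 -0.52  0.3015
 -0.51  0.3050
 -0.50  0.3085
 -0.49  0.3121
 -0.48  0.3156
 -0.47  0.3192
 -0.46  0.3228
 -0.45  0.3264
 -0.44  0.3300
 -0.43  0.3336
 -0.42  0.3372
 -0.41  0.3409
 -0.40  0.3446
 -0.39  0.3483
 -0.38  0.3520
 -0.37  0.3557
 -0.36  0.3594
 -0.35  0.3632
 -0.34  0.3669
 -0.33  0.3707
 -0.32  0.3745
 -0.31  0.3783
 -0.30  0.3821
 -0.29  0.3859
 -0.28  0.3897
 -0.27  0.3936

$25.05

σ√T = 0.42·√1.25 = 0.4696
d₁ = [ln(340/280) + (0.079 − 0.034 + 0.42²/2)·1.25] / 0.4696 = [0.1942 + 0.1665] / 0.4696 = 0.7680 ⇒ 0.77
d₂ = d₁ − σ√T = 0.7680 − 0.4696 = 0.2985 ⇒ 0.30
exp(−qT) = exp(−0.034·1.25) = 0.9584;  exp(−rT) = exp(−0.079·1.25) = 0.9060
P = 280·0.9060·N(-0.30) − 340·0.9584·N(-0.77) = 280·0.9060·0.3821 − 340·0.9584·0.2206 = 96.9311 − 71.8838 = 25.0473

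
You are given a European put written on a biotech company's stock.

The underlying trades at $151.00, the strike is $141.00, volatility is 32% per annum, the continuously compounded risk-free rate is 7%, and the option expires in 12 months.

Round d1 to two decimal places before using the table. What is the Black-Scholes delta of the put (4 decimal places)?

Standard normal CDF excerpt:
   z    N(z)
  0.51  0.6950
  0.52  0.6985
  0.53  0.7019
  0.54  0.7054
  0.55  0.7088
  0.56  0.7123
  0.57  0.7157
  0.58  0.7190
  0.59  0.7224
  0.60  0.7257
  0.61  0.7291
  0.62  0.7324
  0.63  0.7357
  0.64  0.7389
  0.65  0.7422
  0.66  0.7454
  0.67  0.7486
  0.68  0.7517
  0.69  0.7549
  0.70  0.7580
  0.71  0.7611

σ√T = 0.32 × 1.0000 = 0.3200
ln(S/K) + (r + σ²/2)T = ln(151/141) + (0.07 + 0.32²/2)·1 = 0.0685 + 0.1212 = 0.1897
d₁ = 0.1897 / 0.3200 = 0.5929 which rounds to 0.59
N(d₁) = N(0.59) = 0.7224
Δ_put = N(d₁) − 1 = 0.7224 − 1 = -0.2776

-0.2776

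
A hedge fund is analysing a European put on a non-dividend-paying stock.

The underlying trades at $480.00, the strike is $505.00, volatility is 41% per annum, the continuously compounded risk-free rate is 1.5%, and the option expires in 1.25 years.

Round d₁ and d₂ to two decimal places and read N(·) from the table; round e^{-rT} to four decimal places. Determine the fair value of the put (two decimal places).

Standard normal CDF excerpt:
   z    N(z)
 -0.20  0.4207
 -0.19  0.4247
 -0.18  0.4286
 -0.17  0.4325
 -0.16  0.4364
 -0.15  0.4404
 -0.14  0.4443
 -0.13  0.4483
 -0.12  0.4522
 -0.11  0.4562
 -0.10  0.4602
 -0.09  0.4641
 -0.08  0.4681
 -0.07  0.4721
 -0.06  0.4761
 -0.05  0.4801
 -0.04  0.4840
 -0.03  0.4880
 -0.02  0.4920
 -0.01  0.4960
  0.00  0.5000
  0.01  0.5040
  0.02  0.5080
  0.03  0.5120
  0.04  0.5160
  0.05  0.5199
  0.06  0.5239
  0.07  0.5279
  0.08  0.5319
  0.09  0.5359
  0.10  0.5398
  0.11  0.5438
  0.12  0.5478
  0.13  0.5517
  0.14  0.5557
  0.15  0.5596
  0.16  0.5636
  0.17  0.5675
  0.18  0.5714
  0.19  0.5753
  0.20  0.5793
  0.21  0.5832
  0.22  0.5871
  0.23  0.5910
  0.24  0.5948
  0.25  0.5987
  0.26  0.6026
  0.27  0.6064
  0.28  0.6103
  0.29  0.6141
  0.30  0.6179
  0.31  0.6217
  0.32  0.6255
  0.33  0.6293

T = 1.25;  σ√T = 0.4584
d₁ = [ln(480/505) + (0.015 + 0.41²/2)·1.25] / 0.4584 = [-0.0508 + 0.1238] / 0.4584 = 0.1593 which rounds to 0.16
d₂ = d₁ − σ√T = 0.1593 − 0.4584 = -0.2991 which rounds to -0.30
exp(−rT) = exp(−0.015·1.25) = 0.9814
N(−d₂) = N(0.30) = 0.6179;  N(−d₁) = N(-0.16) = 0.4364
P = 505·0.9814·0.6179 − 480·0.4364 = 306.2356 − 209.4720 = 96.7636

$96.76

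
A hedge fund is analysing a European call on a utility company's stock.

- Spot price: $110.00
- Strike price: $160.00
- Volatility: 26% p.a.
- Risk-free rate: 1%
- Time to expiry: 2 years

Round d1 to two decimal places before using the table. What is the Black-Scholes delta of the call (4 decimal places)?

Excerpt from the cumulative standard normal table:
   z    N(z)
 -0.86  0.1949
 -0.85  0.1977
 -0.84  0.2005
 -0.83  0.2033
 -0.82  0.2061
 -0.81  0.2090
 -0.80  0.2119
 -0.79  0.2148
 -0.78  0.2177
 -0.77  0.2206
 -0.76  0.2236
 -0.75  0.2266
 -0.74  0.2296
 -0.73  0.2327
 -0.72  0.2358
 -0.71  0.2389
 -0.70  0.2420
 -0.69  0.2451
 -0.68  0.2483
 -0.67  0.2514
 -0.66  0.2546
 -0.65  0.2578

0.2177

σ√T = 0.26·√2 = 0.3677
d₁ = [ln(110/160) + (0.01 + ½·0.26²)·2] / (σ√T) = (-0.3747 + 0.0876) / 0.3677 = -0.7808 ≈ -0.78
N(d₁) = N(-0.78) = 0.2177
Δ_call = N(d₁) = 0.2177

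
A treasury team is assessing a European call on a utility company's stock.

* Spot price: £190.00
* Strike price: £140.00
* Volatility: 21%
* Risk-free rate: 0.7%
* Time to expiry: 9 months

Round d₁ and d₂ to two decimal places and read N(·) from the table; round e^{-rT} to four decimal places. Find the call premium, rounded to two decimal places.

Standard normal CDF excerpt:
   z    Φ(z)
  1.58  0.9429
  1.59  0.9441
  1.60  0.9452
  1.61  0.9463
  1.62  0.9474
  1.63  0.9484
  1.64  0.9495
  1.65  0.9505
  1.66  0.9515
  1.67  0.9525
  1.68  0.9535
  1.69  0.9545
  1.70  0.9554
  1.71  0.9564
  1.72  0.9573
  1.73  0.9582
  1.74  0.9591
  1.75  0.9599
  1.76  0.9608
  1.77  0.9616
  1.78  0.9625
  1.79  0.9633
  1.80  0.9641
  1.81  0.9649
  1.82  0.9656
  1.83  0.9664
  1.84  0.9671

£51.23

σ√T = 0.21 × 0.8660 = 0.1819
d₁ = [ln(190/140) + (0.007 + ½·0.21²)·0.75] / (σ√T) = (0.3054 + 0.0218) / 0.1819 = 1.7990 → 1.80
d₂ = 1.7990 − 0.1819 = 1.6171 → 1.62
exp(−rT) = exp(−0.007·0.75) = 0.9948
C = 190·N(1.80) − 140·0.9948·N(1.62) = 190·0.9641 − 140·0.9948·0.9474 = 183.1790 − 131.9463 = 51.2327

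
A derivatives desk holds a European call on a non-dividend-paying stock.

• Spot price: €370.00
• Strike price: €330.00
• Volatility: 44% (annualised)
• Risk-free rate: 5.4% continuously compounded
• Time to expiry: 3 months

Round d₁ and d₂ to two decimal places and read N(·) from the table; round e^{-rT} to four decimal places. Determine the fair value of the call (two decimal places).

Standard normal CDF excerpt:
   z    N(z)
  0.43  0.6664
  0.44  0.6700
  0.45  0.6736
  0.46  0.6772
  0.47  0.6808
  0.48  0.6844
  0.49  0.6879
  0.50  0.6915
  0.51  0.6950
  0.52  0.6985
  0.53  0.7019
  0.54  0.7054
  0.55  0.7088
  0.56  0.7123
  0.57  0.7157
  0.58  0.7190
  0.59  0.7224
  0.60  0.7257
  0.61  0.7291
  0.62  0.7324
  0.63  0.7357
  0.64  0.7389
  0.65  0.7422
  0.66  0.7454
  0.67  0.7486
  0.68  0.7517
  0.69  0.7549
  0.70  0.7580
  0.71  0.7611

σ√T = 0.44·√0.25 = 0.2200
d₁ = [ln(370/330) + (0.054 + 0.44²/2)·0.25] / 0.2200 = [0.1144 + 0.0377] / 0.2200 = 0.6914 which rounds to 0.69
d₂ = d₁ − σ√T = 0.6914 − 0.2200 = 0.4714 which rounds to 0.47
exp(−rT) = exp(−0.054·0.25) = 0.9866
C = 370·N(0.69) − 330·0.9866·N(0.47) = 370·0.7549 − 330·0.9866·0.6808 = 279.3130 − 221.6535 = 57.6595

€57.66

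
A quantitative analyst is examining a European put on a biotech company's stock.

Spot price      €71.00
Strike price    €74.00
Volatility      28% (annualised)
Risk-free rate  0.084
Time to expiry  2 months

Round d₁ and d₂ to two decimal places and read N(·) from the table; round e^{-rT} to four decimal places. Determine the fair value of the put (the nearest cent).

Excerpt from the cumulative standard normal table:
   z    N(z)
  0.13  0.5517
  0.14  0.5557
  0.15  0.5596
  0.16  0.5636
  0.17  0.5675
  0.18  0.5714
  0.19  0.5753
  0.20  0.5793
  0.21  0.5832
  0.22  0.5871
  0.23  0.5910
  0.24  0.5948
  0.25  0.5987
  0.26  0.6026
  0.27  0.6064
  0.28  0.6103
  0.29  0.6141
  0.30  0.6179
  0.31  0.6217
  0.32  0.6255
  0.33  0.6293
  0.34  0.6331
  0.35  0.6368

T = 0.1667;  σ√T = 0.1143
ln(S/K) + (r + σ²/2)T = ln(71/74) + (0.084 + 0.28²/2)·0.1667 = -0.0414 + 0.0205 = -0.0209
d₁ = -0.0209 / 0.1143 = -0.1824 → -0.18
d₂ = d₁ − σ√T = -0.1824 − 0.1143 = -0.2967 → -0.30
e^(−rT) = e^(−0.084·0.1667) = 0.9861
N(−d₂) = N(0.30) = 0.6179;  N(−d₁) = N(0.18) = 0.5714
P = 74·0.9861·0.6179 − 71·0.5714 = 45.0890 − 40.5694 = 4.5196

€4.52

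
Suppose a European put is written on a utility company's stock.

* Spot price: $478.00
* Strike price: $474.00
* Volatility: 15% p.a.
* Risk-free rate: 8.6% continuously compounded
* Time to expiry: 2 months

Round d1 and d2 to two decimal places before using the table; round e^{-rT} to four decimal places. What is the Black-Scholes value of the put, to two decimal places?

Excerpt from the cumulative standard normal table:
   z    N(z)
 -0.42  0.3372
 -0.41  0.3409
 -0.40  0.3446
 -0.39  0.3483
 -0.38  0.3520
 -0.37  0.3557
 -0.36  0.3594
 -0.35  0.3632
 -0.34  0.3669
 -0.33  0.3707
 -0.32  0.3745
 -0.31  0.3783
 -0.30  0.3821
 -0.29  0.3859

T = 0.1667;  σ√T = 0.0612
d₁ = [ln(478/474) + (0.086 + 0.15²/2)·0.1667] / 0.0612 = [0.0084 + 0.0162] / 0.0612 = 0.4019 ⇒ 0.40
d₂ = d₁ − σ√T = 0.4019 − 0.0612 = 0.3407 ⇒ 0.34
e^(−rT) = e^(−0.086·0.1667) = 0.9858
P = 474·0.9858·N(-0.34) − 478·N(-0.40) = 474·0.9858·0.3669 − 478·0.3446 = 171.4411 − 164.7188 = 6.7223

$6.72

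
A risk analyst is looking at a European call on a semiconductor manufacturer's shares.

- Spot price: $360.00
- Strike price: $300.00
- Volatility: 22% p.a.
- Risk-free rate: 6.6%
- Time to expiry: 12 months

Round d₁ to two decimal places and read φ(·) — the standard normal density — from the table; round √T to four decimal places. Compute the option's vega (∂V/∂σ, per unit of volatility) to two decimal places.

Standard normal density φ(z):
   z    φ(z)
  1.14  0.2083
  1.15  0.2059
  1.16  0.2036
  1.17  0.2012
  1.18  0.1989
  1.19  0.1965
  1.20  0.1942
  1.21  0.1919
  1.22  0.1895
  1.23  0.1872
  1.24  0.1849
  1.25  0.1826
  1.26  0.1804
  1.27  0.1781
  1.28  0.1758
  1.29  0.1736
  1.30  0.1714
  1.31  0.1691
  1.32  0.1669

σ√T = 0.22·√1 = 0.2200
d₁ = [ln(360/300) + (0.066 + 0.22²/2)·1] / 0.2200 = [0.1823 + 0.0902] / 0.2200 = 1.2387 ⇒ 1.24
√T = √1 = 1.0000
φ(d₁) = φ(1.24) = 0.1849
vega = S·φ(d₁)·√T = 360·0.1849·1.0000 = 66.5640

66.56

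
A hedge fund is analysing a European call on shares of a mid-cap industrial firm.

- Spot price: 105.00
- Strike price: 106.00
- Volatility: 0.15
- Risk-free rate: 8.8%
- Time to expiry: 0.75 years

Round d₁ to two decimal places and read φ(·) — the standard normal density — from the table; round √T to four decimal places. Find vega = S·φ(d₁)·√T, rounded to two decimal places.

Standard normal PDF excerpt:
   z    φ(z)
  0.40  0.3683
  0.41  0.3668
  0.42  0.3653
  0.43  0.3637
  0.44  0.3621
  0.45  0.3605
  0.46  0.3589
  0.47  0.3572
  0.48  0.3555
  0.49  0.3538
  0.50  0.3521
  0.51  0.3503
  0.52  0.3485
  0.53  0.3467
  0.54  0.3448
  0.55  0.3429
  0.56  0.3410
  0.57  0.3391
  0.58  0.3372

σ√T = 0.15 × 0.8660 = 0.1299
ln(S/K) + (r + σ²/2)T = ln(105/106) + (0.088 + 0.15²/2)·0.75 = -0.0095 + 0.0744 = 0.0650
d₁ = 0.0650 / 0.1299 = 0.5001 → 0.50
√T = √0.75 = 0.8660
φ(d₁) = φ(0.50) = 0.3521
vega = S·φ(d₁)·√T = 105·0.3521·0.8660 = 32.0165

32.02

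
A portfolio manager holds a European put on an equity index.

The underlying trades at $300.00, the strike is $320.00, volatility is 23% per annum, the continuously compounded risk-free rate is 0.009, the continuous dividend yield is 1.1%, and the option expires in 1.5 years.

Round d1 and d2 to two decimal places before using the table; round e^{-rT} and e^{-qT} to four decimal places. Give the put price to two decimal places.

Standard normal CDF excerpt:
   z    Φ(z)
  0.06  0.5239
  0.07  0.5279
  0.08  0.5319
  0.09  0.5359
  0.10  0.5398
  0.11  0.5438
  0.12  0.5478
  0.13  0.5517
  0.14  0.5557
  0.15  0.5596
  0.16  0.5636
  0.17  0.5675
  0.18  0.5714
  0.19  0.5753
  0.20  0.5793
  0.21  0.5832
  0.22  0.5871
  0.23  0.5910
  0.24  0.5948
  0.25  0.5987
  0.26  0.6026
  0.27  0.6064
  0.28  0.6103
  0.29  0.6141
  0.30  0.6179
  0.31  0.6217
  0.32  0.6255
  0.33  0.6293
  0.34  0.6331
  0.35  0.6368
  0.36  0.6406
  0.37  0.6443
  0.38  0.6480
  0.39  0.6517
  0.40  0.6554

T = 1.5;  σ√T = 0.2817
d₁ = [ln(300/320) + (0.009 − 0.011 + ½·0.23²)·1.5] / (σ√T) = (-0.0645 + 0.0367) / 0.2817 = -0.0989 ≈ -0.10
d₂ = -0.0989 − 0.2817 = -0.3806 ≈ -0.38
e^(−qT) = e^(−0.011·1.5) = 0.9836;  e^(−rT) = e^(−0.009·1.5) = 0.9866
N(−d₂) = N(0.38) = 0.6480;  N(−d₁) = N(0.10) = 0.5398
P = 320·0.9866·0.6480 − 300·0.9836·0.5398 = 204.5814 − 159.2842 = 45.2972

$45.30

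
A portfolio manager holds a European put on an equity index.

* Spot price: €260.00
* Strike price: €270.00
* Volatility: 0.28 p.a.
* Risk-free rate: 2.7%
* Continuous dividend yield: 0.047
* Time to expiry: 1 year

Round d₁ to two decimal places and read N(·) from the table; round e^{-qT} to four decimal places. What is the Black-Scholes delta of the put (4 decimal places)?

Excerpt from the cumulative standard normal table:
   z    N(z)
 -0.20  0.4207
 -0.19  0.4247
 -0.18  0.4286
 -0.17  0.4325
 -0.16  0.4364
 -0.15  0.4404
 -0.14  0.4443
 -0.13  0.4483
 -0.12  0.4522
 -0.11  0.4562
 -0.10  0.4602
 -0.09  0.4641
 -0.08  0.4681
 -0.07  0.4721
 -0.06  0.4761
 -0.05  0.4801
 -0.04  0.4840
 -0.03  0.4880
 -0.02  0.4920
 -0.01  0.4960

-0.5037

T = 1;  σ√T = 0.2800
d₁ = [ln(260/270) + (0.027 − 0.047 + 0.28²/2)·1] / 0.2800 = [-0.0377 + 0.0192] / 0.2800 = -0.0662 ≈ -0.07
N(d₁) = N(-0.07) = 0.4721
Δ_put = exp(−qT)·(N(d₁) − 1) = 0.9541·(0.4721 − 1) = -0.5037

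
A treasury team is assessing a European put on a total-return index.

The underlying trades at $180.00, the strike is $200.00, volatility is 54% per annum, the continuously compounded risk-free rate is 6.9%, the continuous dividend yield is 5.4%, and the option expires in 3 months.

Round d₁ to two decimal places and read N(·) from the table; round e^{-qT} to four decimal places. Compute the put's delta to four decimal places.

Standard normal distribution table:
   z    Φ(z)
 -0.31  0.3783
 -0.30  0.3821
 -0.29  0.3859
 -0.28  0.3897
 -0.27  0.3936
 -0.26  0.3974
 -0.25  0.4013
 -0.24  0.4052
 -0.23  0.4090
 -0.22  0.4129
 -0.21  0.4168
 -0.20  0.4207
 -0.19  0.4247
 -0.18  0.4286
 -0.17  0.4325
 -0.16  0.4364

-0.5868

T = 0.25;  σ√T = 0.2700
d₁ = [ln(180/200) + (0.069 − 0.054 + ½·0.54²)·0.25] / (σ√T) = (-0.1054 + 0.0402) / 0.2700 = -0.2413 → -0.24
N(d₁) = N(-0.24) = 0.4052
Δ_put = e^(−qT)·(N(d₁) − 1) = 0.9866·(0.4052 − 1) = -0.5868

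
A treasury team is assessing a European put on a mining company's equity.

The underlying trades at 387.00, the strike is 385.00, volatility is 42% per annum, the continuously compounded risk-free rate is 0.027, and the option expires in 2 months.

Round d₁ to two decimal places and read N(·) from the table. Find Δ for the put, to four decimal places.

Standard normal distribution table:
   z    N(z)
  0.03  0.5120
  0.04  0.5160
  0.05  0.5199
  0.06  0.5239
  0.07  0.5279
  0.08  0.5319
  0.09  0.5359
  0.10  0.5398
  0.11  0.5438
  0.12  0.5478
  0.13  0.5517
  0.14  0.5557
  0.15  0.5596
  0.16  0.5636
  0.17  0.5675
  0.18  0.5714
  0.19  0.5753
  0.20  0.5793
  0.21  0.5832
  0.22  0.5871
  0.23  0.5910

σ√T = 0.42 × 0.4082 = 0.1715
d₁ = [ln(387/385) + (0.027 + 0.42²/2)·0.1667] / 0.1715 = [0.0052 + 0.0192] / 0.1715 = 0.1422 which rounds to 0.14
N(d₁) = N(0.14) = 0.5557
Δ_put = N(d₁) − 1 = 0.5557 − 1 = -0.4443

-0.4443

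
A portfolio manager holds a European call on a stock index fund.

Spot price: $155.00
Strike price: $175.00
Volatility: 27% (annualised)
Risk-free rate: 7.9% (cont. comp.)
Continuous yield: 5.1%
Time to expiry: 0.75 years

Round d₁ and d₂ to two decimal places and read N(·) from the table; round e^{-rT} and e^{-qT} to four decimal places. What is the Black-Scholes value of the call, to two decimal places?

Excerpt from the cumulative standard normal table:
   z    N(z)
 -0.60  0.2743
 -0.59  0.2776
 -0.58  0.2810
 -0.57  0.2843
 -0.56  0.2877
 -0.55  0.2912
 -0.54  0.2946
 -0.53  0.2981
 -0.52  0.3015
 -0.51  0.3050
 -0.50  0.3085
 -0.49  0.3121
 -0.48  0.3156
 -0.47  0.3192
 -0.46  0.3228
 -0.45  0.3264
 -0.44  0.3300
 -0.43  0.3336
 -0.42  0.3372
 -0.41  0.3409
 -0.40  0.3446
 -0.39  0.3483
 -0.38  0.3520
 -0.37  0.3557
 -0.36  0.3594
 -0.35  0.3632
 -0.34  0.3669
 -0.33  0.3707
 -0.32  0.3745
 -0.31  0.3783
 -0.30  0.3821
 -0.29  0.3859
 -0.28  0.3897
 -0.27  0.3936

$8.41

σ√T = 0.27·√0.75 = 0.2338
ln(S/K) + (r − q + σ²/2)T = ln(155/175) + (0.079 − 0.051 + 0.27²/2)·0.75 = -0.1214 + 0.0483 = -0.0730
d₁ = -0.0730 / 0.2338 = -0.3123 ⇒ -0.31
d₂ = d₁ − σ√T = -0.3123 − 0.2338 = -0.5461 ⇒ -0.55
e^(−qT) = e^(−0.051·0.75) = 0.9625;  e^(−rT) = e^(−0.079·0.75) = 0.9425
N(d₁) = N(-0.31) = 0.3783;  N(d₂) = N(-0.55) = 0.2912
C = 155·0.9625·0.3783 − 175·0.9425·0.2912 = 56.4376 − 48.0298 = 8.4078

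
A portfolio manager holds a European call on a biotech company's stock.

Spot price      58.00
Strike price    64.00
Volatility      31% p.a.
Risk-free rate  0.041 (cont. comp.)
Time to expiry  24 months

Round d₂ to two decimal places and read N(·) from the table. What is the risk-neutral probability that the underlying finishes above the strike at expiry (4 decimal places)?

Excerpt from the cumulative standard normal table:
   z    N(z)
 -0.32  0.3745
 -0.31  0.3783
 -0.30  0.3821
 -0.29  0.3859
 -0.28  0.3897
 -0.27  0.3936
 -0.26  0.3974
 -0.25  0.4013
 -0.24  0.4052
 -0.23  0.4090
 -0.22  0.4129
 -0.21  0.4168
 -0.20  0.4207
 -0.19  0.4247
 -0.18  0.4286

0.3974

σ√T = 0.31·√2 = 0.4384
ln(S/K) + (r + σ²/2)T = ln(58/64) + (0.041 + 0.31²/2)·2 = -0.0984 + 0.1781 = 0.0797
d₁ = 0.0797 / 0.4384 = 0.1817 → 0.18
d₂ = d₁ − σ√T = 0.1817 − 0.4384 = -0.2567 → -0.26
Risk-neutral Pr[S_T > K] = N(d₂) = N(-0.26) = 0.3974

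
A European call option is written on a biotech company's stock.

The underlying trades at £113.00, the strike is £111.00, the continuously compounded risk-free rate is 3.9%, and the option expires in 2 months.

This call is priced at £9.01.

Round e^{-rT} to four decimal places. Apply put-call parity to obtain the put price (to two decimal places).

exp(−rT) = exp(−0.039·0.1667) = 0.9935
Put-call parity: C − P = S − K·e^(−rT) = 113 − 111·0.9935 = 113 − 110.2785 = 2.7215
P = C − (C − P) = 9.01 − (2.7215) = 6.2885

£6.29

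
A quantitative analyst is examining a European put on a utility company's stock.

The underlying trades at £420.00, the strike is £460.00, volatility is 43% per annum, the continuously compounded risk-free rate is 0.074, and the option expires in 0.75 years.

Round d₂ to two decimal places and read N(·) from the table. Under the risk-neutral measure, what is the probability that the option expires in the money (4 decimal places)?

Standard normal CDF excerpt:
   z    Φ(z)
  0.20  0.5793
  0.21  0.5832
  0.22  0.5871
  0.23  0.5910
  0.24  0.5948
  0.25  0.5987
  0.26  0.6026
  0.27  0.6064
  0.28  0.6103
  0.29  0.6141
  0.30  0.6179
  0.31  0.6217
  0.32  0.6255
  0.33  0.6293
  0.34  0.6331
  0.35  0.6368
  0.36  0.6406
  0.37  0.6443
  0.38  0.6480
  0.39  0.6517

σ√T = 0.43·√0.75 = 0.3724
d₁ = [ln(420/460) + (0.074 + 0.43²/2)·0.75] / 0.3724 = [-0.0910 + 0.1248] / 0.3724 = 0.0909 which rounds to 0.09
d₂ = d₁ − σ√T = 0.0909 − 0.3724 = -0.2814 which rounds to -0.28
Risk-neutral Pr[S_T < K] = N(−d₂) = N(0.28) = 0.6103

0.6103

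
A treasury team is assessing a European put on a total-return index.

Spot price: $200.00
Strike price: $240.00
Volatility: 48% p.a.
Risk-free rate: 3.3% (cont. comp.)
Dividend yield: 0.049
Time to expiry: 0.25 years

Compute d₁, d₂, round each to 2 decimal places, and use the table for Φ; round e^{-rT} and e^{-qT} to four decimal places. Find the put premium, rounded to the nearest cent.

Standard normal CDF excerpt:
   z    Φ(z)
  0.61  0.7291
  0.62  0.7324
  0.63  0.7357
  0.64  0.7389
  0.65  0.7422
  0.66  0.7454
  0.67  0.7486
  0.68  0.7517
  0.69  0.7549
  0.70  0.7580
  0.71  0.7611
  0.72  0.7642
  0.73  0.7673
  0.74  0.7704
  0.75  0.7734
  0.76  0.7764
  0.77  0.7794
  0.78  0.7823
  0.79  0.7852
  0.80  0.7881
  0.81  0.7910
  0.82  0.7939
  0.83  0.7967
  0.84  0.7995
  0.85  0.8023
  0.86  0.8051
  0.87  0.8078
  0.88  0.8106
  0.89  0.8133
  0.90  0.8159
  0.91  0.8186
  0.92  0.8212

$46.95

σ√T = 0.48·√0.25 = 0.2400
d₁ = [ln(200/240) + (0.033 − 0.049 + 0.48²/2)·0.25] / 0.2400 = [-0.1823 + 0.0248] / 0.2400 = -0.6563 ⇒ -0.66
d₂ = d₁ − σ√T = -0.6563 − 0.2400 = -0.8963 ⇒ -0.90
exp(−qT) = exp(−0.049·0.25) = 0.9878;  exp(−rT) = exp(−0.033·0.25) = 0.9918
N(−d₂) = N(0.90) = 0.8159;  N(−d₁) = N(0.66) = 0.7454
P = 240·0.9918·0.8159 − 200·0.9878·0.7454 = 194.2103 − 147.2612 = 46.9491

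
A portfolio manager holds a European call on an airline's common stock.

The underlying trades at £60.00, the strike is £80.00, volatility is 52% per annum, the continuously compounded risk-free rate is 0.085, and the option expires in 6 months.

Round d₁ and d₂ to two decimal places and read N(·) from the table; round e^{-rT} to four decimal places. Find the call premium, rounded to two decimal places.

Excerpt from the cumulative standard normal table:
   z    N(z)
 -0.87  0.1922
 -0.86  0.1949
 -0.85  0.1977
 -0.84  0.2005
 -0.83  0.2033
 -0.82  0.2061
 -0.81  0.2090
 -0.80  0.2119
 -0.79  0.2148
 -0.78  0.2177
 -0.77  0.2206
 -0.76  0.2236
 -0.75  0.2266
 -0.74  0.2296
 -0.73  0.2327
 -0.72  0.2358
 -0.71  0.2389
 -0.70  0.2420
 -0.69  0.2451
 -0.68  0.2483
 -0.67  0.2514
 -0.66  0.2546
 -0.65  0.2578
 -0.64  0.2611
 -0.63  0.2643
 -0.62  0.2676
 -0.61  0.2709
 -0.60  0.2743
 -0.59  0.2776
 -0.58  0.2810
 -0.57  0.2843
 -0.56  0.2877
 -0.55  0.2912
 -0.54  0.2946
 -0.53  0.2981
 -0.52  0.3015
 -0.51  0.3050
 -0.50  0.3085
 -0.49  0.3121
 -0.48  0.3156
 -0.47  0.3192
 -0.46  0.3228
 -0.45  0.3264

£3.78

σ√T = 0.52 × 0.7071 = 0.3677
d₁ = [ln(60/80) + (0.085 + 0.52²/2)·0.5] / 0.3677 = [-0.2877 + 0.1101] / 0.3677 = -0.4830 ⇒ -0.48
d₂ = d₁ − σ√T = -0.4830 − 0.3677 = -0.8507 ⇒ -0.85
e^(−rT) = e^(−0.085·0.5) = 0.9584
N(d₁) = N(-0.48) = 0.3156;  N(d₂) = N(-0.85) = 0.1977
C = 60·0.3156 − 80·0.9584·0.1977 = 18.9360 − 15.1581 = 3.7779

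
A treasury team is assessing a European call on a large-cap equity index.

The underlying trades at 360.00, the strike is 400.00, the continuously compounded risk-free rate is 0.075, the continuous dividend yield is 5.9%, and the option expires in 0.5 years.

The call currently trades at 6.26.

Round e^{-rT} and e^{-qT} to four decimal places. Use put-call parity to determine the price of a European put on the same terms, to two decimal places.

42.02

exp(−qT) = exp(−0.059·0.5) = 0.9709;  exp(−rT) = exp(−0.075·0.5) = 0.9632
Put-call parity: C − P = S·e^(−qT) − K·e^(−rT) = 360·0.9709 − 400·0.9632 = 349.5240 − 385.2800 = -35.7560
P = C − (C − P) = 6.26 − (-35.7560) = 42.0160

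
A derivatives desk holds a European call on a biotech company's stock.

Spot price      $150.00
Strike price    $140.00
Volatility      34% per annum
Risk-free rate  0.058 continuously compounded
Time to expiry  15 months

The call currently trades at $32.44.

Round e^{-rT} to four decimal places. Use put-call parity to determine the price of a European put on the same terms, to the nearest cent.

exp(−rT) = exp(−0.058·1.25) = 0.9301
Put-call parity: C − P = S − K·e^(−rT) = 150 − 140·0.9301 = 150 − 130.2140 = 19.7860
P = C − (C − P) = 32.44 − (19.7860) = 12.6540

$12.65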